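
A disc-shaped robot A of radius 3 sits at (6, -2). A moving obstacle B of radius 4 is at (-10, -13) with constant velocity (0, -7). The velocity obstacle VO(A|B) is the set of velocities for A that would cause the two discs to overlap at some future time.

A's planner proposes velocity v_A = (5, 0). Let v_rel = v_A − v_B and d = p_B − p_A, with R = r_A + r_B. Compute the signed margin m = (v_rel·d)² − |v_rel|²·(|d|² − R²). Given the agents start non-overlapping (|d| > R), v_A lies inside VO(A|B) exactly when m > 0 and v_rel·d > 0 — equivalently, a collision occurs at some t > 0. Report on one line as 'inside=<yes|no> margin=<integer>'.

d = (-16, -11),  |d|² = 377;  R = 3+4 = 7,  c = 377−7² = 328
v_rel = (5, 7),  |v_rel|² = 74;  v_rel·d = (5)·(-16) + (7)·(-11) = -157
74·t² + 314·t + 328 = 0  ⇒  m = (-157)² − 74·328 = 377
m = 377 > 0,  v_rel·d = -157 < 0  ⇒  outside

inside=no margin=377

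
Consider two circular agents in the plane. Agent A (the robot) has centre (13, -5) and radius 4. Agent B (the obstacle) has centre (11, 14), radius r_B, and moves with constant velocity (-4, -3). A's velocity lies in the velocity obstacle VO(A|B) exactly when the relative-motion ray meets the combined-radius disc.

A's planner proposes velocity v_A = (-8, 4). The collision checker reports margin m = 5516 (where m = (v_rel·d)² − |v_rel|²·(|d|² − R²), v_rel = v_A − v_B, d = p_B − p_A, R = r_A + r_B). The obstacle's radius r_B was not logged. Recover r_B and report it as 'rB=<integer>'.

m = 5516
d = (-2, 19);  v_rel = (-4, 7),  |v_rel|² = 65
v_rel×d = (-4)·(19) − (7)·(-2) = -62
since m = R²·65 − (-62)²:  R² = (3844 + 5516) / 65 = 144
R = √144 = 12  ⇒  r_B = 12 − 4 = 8

rB=8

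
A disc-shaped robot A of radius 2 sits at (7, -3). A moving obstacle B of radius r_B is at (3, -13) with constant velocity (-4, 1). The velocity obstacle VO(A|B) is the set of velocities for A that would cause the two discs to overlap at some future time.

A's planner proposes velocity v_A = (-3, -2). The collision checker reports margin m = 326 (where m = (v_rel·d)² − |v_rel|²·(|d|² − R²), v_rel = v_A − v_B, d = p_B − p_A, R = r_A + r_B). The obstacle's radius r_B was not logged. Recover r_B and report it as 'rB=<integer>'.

m = 326
d = (-4, -10);  v_rel = (1, -3),  |v_rel|² = 10
v_rel×d = (1)·(-10) − (-3)·(-4) = -22
since m = R²·10 − (-22)²:  R² = (484 + 326) / 10 = 81
R = √81 = 9  ⇒  r_B = 9 − 2 = 7

rB=7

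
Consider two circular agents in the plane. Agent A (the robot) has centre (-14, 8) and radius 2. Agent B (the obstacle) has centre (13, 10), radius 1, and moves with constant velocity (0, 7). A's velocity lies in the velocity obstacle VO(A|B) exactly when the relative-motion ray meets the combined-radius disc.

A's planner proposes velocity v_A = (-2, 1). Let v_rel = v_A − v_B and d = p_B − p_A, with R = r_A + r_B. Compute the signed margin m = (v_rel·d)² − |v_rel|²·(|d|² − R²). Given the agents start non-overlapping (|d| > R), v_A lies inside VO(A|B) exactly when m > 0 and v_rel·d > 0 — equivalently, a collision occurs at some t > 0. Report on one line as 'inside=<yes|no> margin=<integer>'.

d = (27, 2),  |d|² = 733;  R = 2+1 = 3,  c = 733−3² = 724
v_rel = (-2, -6),  |v_rel|² = 40;  v_rel·d = (-2)·(27) + (-6)·(2) = -66
40·t² + 132·t + 724 = 0  ⇒  m = (-66)² − 40·724 = -24604
m = -24604 < 0,  v_rel·d = -66 < 0  ⇒  outside

inside=no margin=-24604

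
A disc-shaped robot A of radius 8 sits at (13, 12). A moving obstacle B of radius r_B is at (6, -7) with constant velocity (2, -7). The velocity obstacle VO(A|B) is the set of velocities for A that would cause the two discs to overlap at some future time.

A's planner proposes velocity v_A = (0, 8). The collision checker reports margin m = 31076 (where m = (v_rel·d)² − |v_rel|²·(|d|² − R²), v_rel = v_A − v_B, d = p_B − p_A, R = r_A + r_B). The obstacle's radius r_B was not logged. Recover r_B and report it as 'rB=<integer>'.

m = 31076
d = (-7, -19);  v_rel = (-2, 15),  |v_rel|² = 229
v_rel×d = (-2)·(-19) − (15)·(-7) = 143
since m = R²·229 − 143²:  R² = (20449 + 31076) / 229 = 225
R = √225 = 15  ⇒  r_B = 15 − 8 = 7

rB=7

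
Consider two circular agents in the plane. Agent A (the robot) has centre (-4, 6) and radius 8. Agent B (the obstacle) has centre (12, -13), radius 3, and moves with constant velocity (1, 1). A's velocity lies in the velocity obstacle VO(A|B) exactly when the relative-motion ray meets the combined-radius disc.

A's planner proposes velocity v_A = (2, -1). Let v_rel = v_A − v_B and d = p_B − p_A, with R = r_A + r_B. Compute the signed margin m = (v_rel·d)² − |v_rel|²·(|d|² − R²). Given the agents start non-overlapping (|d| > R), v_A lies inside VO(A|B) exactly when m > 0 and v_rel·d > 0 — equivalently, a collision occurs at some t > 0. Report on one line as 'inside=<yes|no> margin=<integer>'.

d = (16, -19),  |d|² = 617;  R = 8+3 = 11,  c = 617−11² = 496
v_rel = (1, -2),  |v_rel|² = 5;  v_rel·d = (1)·(16) + (-2)·(-19) = 54
5·t² − 108·t + 496 = 0  ⇒  m = 54² − 5·496 = 436
m = 436 > 0,  v_rel·d = 54 > 0  ⇒  inside

inside=yes margin=436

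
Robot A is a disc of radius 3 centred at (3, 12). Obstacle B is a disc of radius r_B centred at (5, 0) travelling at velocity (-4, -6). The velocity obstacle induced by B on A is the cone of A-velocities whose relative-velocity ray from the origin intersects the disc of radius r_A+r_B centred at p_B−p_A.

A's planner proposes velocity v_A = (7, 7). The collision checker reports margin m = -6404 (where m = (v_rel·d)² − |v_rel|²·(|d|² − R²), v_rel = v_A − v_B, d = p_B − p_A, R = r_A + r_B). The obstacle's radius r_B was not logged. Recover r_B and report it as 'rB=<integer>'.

m = -6404
d = (2, -12);  v_rel = (11, 13),  |v_rel|² = 290
v_rel×d = (11)·(-12) − (13)·(2) = -158
since m = R²·290 − (-158)²:  R² = (24964 + -6404) / 290 = 64
R = √64 = 8  ⇒  r_B = 8 − 3 = 5

rB=5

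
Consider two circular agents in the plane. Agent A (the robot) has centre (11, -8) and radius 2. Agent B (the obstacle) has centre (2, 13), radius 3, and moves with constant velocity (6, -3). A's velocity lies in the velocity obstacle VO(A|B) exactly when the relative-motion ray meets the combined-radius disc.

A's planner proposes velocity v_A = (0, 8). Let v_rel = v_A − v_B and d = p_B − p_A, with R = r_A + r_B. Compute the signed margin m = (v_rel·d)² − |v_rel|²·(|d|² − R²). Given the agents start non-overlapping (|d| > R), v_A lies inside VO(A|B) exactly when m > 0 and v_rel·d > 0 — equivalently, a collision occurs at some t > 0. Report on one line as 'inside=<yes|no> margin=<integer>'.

d = (-9, 21),  |d|² = 522;  R = 2+3 = 5,  c = 522−5² = 497
v_rel = (-6, 11),  |v_rel|² = 157;  v_rel·d = (-6)·(-9) + (11)·(21) = 285
157·t² − 570·t + 497 = 0  ⇒  m = 285² − 157·497 = 3196
m = 3196 > 0,  v_rel·d = 285 > 0  ⇒  inside

inside=yes margin=3196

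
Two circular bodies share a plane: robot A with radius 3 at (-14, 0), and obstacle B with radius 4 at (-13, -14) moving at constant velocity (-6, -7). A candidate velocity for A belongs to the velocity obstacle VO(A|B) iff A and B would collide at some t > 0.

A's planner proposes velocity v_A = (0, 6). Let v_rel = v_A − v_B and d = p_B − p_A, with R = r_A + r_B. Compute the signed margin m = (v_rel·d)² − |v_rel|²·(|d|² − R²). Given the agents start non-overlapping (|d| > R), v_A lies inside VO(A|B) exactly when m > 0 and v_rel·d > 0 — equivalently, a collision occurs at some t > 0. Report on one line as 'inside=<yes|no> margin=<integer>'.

d = (1, -14),  |d|² = 197;  R = 3+4 = 7,  c = 197−7² = 148
v_rel = (6, 13),  |v_rel|² = 205;  v_rel·d = (6)·(1) + (13)·(-14) = -176
205·t² + 352·t + 148 = 0  ⇒  m = (-176)² − 205·148 = 636
m = 636 > 0,  v_rel·d = -176 < 0  ⇒  outside

inside=no margin=636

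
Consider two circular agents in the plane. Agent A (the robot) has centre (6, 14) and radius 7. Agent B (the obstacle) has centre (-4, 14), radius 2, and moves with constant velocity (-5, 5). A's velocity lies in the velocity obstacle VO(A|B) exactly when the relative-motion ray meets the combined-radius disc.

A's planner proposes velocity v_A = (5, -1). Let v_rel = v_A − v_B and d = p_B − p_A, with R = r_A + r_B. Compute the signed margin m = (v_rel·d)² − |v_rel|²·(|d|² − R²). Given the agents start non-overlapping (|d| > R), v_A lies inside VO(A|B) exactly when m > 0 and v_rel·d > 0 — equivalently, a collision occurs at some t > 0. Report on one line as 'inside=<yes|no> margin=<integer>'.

d = (-10, 0),  |d|² = 100;  R = 7+2 = 9,  c = 100−9² = 19
v_rel = (10, -6),  |v_rel|² = 136;  v_rel·d = (10)·(-10) + (-6)·(0) = -100
136·t² + 200·t + 19 = 0  ⇒  m = (-100)² − 136·19 = 7416
m = 7416 > 0,  v_rel·d = -100 < 0  ⇒  outside

inside=no margin=7416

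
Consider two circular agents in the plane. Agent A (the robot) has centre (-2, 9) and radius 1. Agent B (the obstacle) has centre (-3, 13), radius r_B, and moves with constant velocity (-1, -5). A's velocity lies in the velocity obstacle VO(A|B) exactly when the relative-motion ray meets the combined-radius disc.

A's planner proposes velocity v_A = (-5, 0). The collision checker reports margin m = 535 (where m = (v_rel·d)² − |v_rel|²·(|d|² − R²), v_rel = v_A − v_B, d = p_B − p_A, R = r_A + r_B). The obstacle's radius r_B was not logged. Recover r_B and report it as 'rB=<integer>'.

m = 535
d = (-1, 4);  v_rel = (-4, 5),  |v_rel|² = 41
v_rel×d = (-4)·(4) − (5)·(-1) = -11
since m = R²·41 − (-11)²:  R² = (121 + 535) / 41 = 16
R = √16 = 4  ⇒  r_B = 4 − 1 = 3

rB=3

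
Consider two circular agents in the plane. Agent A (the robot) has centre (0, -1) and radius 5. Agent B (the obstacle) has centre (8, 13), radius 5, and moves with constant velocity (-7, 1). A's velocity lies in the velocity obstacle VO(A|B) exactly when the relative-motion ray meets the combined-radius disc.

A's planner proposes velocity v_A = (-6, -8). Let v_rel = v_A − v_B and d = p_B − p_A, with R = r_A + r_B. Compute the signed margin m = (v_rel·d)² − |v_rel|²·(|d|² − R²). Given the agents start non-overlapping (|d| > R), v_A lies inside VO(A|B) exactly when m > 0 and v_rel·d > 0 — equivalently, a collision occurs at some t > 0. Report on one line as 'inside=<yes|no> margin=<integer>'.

d = (8, 14),  |d|² = 260;  R = 5+5 = 10,  c = 260−10² = 160
v_rel = (1, -9),  |v_rel|² = 82;  v_rel·d = (1)·(8) + (-9)·(14) = -118
82·t² + 236·t + 160 = 0  ⇒  m = (-118)² − 82·160 = 804
m = 804 > 0,  v_rel·d = -118 < 0  ⇒  outside

inside=no margin=804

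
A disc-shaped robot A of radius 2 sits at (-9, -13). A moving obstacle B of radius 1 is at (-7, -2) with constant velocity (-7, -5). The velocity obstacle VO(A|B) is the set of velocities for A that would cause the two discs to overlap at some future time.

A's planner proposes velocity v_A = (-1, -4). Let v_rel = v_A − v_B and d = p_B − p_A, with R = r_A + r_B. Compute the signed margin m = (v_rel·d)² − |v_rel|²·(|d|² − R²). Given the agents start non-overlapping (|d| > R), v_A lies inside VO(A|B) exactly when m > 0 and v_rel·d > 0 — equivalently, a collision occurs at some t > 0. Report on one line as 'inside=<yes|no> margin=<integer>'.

d = (2, 11),  |d|² = 125;  R = 2+1 = 3,  c = 125−3² = 116
v_rel = (6, 1),  |v_rel|² = 37;  v_rel·d = (6)·(2) + (1)·(11) = 23
37·t² − 46·t + 116 = 0  ⇒  m = 23² − 37·116 = -3763
m = -3763 < 0,  v_rel·d = 23 > 0  ⇒  outside

inside=no margin=-3763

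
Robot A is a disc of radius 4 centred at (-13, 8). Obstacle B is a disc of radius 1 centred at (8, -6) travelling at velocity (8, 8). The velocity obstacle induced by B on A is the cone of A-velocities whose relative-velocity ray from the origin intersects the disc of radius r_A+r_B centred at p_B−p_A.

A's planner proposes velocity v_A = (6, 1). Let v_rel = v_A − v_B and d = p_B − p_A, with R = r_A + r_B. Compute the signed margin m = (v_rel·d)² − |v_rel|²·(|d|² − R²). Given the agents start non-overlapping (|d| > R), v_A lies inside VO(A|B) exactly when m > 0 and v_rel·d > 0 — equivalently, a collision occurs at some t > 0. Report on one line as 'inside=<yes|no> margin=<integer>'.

d = (21, -14),  |d|² = 637;  R = 4+1 = 5,  c = 637−5² = 612
v_rel = (-2, -7),  |v_rel|² = 53;  v_rel·d = (-2)·(21) + (-7)·(-14) = 56
53·t² − 112·t + 612 = 0  ⇒  m = 56² − 53·612 = -29300
m = -29300 < 0,  v_rel·d = 56 > 0  ⇒  outside

inside=no margin=-29300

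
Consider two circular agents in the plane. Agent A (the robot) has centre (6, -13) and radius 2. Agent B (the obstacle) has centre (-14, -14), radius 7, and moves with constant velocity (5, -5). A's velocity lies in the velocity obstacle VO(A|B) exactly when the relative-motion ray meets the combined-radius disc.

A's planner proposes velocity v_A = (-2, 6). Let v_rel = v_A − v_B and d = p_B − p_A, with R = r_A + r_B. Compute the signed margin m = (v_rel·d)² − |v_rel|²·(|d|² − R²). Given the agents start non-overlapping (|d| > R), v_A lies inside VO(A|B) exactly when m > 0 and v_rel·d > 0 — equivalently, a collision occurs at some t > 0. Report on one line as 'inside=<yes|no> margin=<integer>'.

d = (-20, -1),  |d|² = 401;  R = 2+7 = 9,  c = 401−9² = 320
v_rel = (-7, 11),  |v_rel|² = 170;  v_rel·d = (-7)·(-20) + (11)·(-1) = 129
170·t² − 258·t + 320 = 0  ⇒  m = 129² − 170·320 = -37759
m = -37759 < 0,  v_rel·d = 129 > 0  ⇒  outside

inside=no margin=-37759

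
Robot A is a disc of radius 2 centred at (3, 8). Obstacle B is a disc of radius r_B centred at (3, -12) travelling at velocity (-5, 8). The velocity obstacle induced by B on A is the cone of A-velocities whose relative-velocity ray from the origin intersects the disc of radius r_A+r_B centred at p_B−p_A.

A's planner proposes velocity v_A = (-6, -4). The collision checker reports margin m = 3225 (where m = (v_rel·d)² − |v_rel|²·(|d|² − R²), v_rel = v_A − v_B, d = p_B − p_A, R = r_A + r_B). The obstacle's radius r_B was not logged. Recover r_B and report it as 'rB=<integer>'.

m = 3225
d = (0, -20);  v_rel = (-1, -12),  |v_rel|² = 145
v_rel×d = (-1)·(-20) − (-12)·(0) = 20
since m = R²·145 − 20²:  R² = (400 + 3225) / 145 = 25
R = √25 = 5  ⇒  r_B = 5 − 2 = 3

rB=3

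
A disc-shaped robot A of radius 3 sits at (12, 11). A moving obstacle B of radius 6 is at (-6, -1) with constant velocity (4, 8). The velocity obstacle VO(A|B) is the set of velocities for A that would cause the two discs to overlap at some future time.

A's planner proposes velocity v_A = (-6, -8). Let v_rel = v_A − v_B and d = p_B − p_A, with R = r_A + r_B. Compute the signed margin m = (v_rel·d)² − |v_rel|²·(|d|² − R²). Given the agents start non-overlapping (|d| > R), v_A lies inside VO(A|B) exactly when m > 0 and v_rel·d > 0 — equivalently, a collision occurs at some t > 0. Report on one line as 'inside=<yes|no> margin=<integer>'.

d = (-18, -12),  |d|² = 468;  R = 3+6 = 9,  c = 468−9² = 387
v_rel = (-10, -16),  |v_rel|² = 356;  v_rel·d = (-10)·(-18) + (-16)·(-12) = 372
356·t² − 744·t + 387 = 0  ⇒  m = 372² − 356·387 = 612
m = 612 > 0,  v_rel·d = 372 > 0  ⇒  inside

inside=yes margin=612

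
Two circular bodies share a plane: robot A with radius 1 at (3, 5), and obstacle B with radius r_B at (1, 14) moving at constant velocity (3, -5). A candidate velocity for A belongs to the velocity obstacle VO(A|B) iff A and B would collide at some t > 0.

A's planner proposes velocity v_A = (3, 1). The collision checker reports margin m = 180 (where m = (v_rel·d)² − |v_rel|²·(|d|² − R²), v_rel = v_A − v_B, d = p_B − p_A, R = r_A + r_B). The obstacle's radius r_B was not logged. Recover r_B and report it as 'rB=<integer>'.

m = 180
d = (-2, 9);  v_rel = (0, 6),  |v_rel|² = 36
v_rel×d = (0)·(9) − (6)·(-2) = 12
since m = R²·36 − 12²:  R² = (144 + 180) / 36 = 9
R = √9 = 3  ⇒  r_B = 3 − 1 = 2

rB=2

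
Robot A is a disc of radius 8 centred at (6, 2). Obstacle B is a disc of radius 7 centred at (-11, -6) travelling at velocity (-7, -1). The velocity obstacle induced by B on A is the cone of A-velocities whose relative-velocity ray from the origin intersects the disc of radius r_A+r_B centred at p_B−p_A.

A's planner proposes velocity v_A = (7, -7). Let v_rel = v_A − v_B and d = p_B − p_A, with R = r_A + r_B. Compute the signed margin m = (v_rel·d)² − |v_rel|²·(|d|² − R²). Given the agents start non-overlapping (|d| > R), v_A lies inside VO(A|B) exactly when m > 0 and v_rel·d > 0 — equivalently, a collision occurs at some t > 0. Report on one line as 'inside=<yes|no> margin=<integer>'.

d = (-17, -8),  |d|² = 353;  R = 8+7 = 15,  c = 353−15² = 128
v_rel = (14, -6),  |v_rel|² = 232;  v_rel·d = (14)·(-17) + (-6)·(-8) = -190
232·t² + 380·t + 128 = 0  ⇒  m = (-190)² − 232·128 = 6404
m = 6404 > 0,  v_rel·d = -190 < 0  ⇒  outside

inside=no margin=6404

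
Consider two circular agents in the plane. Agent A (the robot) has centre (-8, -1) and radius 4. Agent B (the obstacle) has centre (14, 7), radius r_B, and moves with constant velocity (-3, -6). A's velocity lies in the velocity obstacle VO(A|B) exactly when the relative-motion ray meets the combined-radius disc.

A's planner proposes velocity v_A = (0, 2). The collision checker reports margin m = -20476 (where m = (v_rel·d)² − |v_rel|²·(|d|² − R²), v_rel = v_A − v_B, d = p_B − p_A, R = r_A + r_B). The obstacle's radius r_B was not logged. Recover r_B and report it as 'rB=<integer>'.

m = -20476
d = (22, 8);  v_rel = (3, 8),  |v_rel|² = 73
v_rel×d = (3)·(8) − (8)·(22) = -152
since m = R²·73 − (-152)²:  R² = (23104 + -20476) / 73 = 36
R = √36 = 6  ⇒  r_B = 6 − 4 = 2

rB=2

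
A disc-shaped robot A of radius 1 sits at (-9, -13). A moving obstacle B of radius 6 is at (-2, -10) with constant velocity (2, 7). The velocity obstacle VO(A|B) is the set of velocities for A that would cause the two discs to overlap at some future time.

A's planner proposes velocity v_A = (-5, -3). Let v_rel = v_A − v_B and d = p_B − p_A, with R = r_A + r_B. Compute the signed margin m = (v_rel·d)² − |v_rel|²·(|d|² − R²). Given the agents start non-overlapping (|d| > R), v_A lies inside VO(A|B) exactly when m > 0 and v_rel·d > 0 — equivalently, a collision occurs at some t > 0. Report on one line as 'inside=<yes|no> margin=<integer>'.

d = (7, 3),  |d|² = 58;  R = 1+6 = 7,  c = 58−7² = 9
v_rel = (-7, -10),  |v_rel|² = 149;  v_rel·d = (-7)·(7) + (-10)·(3) = -79
149·t² + 158·t + 9 = 0  ⇒  m = (-79)² − 149·9 = 4900
m = 4900 > 0,  v_rel·d = -79 < 0  ⇒  outside

inside=no margin=4900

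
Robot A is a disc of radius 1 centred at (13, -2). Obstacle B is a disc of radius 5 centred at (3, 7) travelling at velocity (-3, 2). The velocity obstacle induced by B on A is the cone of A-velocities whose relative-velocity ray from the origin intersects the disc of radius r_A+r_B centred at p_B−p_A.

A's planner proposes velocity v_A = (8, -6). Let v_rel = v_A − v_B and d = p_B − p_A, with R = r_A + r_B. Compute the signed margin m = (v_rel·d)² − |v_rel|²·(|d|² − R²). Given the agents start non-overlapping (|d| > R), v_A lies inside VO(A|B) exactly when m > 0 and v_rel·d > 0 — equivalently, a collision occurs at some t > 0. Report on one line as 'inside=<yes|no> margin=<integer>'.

d = (-10, 9),  |d|² = 181;  R = 1+5 = 6,  c = 181−6² = 145
v_rel = (11, -8),  |v_rel|² = 185;  v_rel·d = (11)·(-10) + (-8)·(9) = -182
185·t² + 364·t + 145 = 0  ⇒  m = (-182)² − 185·145 = 6299
m = 6299 > 0,  v_rel·d = -182 < 0  ⇒  outside

inside=no margin=6299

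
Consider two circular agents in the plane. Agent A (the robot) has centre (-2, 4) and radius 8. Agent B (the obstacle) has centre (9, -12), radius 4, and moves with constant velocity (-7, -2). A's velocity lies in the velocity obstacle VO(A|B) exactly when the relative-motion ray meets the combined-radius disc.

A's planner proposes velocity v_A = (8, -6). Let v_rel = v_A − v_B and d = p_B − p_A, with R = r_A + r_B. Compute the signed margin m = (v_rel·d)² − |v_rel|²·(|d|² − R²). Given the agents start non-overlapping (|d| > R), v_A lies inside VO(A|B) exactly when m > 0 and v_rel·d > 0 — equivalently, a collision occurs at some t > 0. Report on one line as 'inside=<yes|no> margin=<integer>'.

d = (11, -16),  |d|² = 377;  R = 8+4 = 12,  c = 377−12² = 233
v_rel = (15, -4),  |v_rel|² = 241;  v_rel·d = (15)·(11) + (-4)·(-16) = 229
241·t² − 458·t + 233 = 0  ⇒  m = 229² − 241·233 = -3712
m = -3712 < 0,  v_rel·d = 229 > 0  ⇒  outside

inside=no margin=-3712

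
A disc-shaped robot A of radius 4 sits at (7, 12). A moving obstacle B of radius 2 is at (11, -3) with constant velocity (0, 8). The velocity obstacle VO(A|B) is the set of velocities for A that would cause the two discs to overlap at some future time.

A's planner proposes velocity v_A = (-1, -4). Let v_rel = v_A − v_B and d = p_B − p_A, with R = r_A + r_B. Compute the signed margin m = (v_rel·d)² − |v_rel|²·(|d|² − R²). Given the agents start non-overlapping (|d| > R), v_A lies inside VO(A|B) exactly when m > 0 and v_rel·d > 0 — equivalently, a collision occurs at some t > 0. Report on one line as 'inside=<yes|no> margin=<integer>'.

d = (4, -15),  |d|² = 241;  R = 4+2 = 6,  c = 241−6² = 205
v_rel = (-1, -12),  |v_rel|² = 145;  v_rel·d = (-1)·(4) + (-12)·(-15) = 176
145·t² − 352·t + 205 = 0  ⇒  m = 176² − 145·205 = 1251
m = 1251 > 0,  v_rel·d = 176 > 0  ⇒  inside

inside=yes margin=1251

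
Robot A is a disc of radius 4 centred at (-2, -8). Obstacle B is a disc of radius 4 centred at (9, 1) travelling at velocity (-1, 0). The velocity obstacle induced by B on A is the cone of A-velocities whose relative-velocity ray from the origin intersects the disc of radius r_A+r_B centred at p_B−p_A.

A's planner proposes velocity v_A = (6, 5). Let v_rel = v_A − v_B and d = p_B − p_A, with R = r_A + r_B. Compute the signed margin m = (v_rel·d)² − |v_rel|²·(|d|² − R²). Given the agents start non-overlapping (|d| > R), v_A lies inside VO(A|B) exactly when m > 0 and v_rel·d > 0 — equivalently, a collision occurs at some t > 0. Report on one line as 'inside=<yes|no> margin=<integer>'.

d = (11, 9),  |d|² = 202;  R = 4+4 = 8,  c = 202−8² = 138
v_rel = (7, 5),  |v_rel|² = 74;  v_rel·d = (7)·(11) + (5)·(9) = 122
74·t² − 244·t + 138 = 0  ⇒  m = 122² − 74·138 = 4672
m = 4672 > 0,  v_rel·d = 122 > 0  ⇒  inside

inside=yes margin=4672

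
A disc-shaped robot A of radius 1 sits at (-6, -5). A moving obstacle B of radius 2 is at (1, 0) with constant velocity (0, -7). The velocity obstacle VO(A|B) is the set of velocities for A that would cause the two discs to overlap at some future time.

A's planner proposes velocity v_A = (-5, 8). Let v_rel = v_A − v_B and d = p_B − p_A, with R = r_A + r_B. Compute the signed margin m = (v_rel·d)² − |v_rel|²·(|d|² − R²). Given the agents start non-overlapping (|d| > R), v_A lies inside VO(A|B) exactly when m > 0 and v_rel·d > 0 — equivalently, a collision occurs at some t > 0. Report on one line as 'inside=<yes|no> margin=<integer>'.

d = (7, 5),  |d|² = 74;  R = 1+2 = 3,  c = 74−3² = 65
v_rel = (-5, 15),  |v_rel|² = 250;  v_rel·d = (-5)·(7) + (15)·(5) = 40
250·t² − 80·t + 65 = 0  ⇒  m = 40² − 250·65 = -14650
m = -14650 < 0,  v_rel·d = 40 > 0  ⇒  outside

inside=no margin=-14650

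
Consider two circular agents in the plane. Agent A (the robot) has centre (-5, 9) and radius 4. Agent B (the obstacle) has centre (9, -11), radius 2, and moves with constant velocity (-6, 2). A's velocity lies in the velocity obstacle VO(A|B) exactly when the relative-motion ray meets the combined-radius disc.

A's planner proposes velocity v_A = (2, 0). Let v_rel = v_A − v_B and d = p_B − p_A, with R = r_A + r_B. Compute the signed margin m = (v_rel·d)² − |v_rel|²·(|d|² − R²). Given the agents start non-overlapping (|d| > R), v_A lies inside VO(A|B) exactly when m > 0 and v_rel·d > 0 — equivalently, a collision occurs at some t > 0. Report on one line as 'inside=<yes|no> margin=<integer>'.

d = (14, -20),  |d|² = 596;  R = 4+2 = 6,  c = 596−6² = 560
v_rel = (8, -2),  |v_rel|² = 68;  v_rel·d = (8)·(14) + (-2)·(-20) = 152
68·t² − 304·t + 560 = 0  ⇒  m = 152² − 68·560 = -14976
m = -14976 < 0,  v_rel·d = 152 > 0  ⇒  outside

inside=no margin=-14976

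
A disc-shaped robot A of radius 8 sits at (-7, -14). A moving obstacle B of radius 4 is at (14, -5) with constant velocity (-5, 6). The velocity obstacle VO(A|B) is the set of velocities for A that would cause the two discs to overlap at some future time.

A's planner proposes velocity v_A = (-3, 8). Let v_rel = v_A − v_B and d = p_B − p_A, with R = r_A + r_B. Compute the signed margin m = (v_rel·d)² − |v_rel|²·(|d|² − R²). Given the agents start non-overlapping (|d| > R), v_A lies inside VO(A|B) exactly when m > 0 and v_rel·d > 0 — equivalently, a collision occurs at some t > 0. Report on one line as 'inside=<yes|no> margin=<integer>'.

d = (21, 9),  |d|² = 522;  R = 8+4 = 12,  c = 522−12² = 378
v_rel = (2, 2),  |v_rel|² = 8;  v_rel·d = (2)·(21) + (2)·(9) = 60
8·t² − 120·t + 378 = 0  ⇒  m = 60² − 8·378 = 576
m = 576 > 0,  v_rel·d = 60 > 0  ⇒  inside

inside=yes margin=576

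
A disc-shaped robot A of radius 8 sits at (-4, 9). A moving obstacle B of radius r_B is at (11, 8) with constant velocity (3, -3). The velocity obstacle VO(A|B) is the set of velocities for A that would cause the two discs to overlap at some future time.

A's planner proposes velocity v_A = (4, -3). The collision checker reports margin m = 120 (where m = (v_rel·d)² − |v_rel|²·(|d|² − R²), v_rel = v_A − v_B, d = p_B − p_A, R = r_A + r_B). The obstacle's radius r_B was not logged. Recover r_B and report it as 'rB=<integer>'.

m = 120
d = (15, -1);  v_rel = (1, 0),  |v_rel|² = 1
v_rel×d = (1)·(-1) − (0)·(15) = -1
since m = R²·1 − (-1)²:  R² = (1 + 120) / 1 = 121
R = √121 = 11  ⇒  r_B = 11 − 8 = 3

rB=3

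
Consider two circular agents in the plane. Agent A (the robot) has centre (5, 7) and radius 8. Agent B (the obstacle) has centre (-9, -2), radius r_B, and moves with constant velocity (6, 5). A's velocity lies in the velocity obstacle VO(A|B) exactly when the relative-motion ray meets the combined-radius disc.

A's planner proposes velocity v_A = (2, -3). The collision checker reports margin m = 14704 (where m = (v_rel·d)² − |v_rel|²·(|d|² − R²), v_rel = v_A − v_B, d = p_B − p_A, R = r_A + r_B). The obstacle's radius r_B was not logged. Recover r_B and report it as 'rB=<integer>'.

m = 14704
d = (-14, -9);  v_rel = (-4, -8),  |v_rel|² = 80
v_rel×d = (-4)·(-9) − (-8)·(-14) = -76
since m = R²·80 − (-76)²:  R² = (5776 + 14704) / 80 = 256
R = √256 = 16  ⇒  r_B = 16 − 8 = 8

rB=8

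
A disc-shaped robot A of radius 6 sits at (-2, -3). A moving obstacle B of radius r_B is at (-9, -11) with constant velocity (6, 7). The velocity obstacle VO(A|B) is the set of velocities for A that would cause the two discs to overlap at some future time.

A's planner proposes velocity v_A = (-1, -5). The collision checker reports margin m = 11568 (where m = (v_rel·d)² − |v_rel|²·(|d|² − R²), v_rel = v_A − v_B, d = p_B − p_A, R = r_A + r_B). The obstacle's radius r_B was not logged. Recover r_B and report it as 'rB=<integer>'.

m = 11568
d = (-7, -8);  v_rel = (-7, -12),  |v_rel|² = 193
v_rel×d = (-7)·(-8) − (-12)·(-7) = -28
since m = R²·193 − (-28)²:  R² = (784 + 11568) / 193 = 64
R = √64 = 8  ⇒  r_B = 8 − 6 = 2

rB=2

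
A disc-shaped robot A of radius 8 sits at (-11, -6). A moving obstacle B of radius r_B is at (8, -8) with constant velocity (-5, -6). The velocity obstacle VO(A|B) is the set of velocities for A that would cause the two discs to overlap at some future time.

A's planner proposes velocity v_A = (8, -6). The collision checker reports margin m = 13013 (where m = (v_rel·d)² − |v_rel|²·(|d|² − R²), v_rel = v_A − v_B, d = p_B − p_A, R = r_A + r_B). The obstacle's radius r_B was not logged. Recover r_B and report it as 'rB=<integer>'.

m = 13013
d = (19, -2);  v_rel = (13, 0),  |v_rel|² = 169
v_rel×d = (13)·(-2) − (0)·(19) = -26
since m = R²·169 − (-26)²:  R² = (676 + 13013) / 169 = 81
R = √81 = 9  ⇒  r_B = 9 − 8 = 1

rB=1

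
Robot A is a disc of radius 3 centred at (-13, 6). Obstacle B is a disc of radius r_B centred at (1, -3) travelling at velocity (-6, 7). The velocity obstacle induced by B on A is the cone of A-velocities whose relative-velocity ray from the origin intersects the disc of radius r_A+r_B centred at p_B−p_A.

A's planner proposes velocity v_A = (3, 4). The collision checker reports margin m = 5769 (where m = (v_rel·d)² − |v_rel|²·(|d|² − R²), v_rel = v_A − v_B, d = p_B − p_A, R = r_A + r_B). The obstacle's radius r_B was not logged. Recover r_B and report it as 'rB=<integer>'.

m = 5769
d = (14, -9);  v_rel = (9, -3),  |v_rel|² = 90
v_rel×d = (9)·(-9) − (-3)·(14) = -39
since m = R²·90 − (-39)²:  R² = (1521 + 5769) / 90 = 81
R = √81 = 9  ⇒  r_B = 9 − 3 = 6

rB=6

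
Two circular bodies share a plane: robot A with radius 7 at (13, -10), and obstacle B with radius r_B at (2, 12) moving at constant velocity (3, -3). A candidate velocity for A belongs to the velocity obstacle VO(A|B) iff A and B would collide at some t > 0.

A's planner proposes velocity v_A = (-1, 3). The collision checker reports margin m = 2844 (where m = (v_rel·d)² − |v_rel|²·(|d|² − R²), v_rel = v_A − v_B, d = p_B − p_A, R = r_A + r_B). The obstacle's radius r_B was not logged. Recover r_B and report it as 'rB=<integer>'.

m = 2844
d = (-11, 22);  v_rel = (-4, 6),  |v_rel|² = 52
v_rel×d = (-4)·(22) − (6)·(-11) = -22
since m = R²·52 − (-22)²:  R² = (484 + 2844) / 52 = 64
R = √64 = 8  ⇒  r_B = 8 − 7 = 1

rB=1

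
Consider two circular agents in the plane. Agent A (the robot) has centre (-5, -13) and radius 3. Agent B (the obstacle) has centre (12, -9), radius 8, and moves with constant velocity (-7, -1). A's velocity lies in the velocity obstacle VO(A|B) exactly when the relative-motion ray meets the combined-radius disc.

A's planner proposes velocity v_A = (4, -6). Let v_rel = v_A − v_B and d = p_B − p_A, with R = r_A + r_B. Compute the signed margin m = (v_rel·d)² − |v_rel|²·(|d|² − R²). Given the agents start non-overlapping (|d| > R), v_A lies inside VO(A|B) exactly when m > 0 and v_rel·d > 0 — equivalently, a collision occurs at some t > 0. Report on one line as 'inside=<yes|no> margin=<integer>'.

d = (17, 4),  |d|² = 305;  R = 3+8 = 11,  c = 305−11² = 184
v_rel = (11, -5),  |v_rel|² = 146;  v_rel·d = (11)·(17) + (-5)·(4) = 167
146·t² − 334·t + 184 = 0  ⇒  m = 167² − 146·184 = 1025
m = 1025 > 0,  v_rel·d = 167 > 0  ⇒  inside

inside=yes margin=1025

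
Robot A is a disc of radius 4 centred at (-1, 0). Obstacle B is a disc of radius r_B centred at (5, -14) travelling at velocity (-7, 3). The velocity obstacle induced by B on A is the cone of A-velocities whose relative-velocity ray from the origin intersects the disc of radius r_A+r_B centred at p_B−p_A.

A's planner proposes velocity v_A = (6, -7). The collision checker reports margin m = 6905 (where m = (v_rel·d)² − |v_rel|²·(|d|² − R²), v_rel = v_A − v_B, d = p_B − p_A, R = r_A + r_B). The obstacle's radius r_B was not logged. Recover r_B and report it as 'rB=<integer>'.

m = 6905
d = (6, -14);  v_rel = (13, -10),  |v_rel|² = 269
v_rel×d = (13)·(-14) − (-10)·(6) = -122
since m = R²·269 − (-122)²:  R² = (14884 + 6905) / 269 = 81
R = √81 = 9  ⇒  r_B = 9 − 4 = 5

rB=5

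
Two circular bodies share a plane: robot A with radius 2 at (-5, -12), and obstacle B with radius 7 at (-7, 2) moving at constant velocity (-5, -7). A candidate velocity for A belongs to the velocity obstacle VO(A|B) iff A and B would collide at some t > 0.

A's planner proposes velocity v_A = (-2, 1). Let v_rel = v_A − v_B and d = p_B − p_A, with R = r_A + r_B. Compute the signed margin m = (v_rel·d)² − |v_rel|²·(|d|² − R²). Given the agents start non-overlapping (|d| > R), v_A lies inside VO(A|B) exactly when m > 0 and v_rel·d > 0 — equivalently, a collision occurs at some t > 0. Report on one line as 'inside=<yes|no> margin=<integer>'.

d = (-2, 14),  |d|² = 200;  R = 2+7 = 9,  c = 200−9² = 119
v_rel = (3, 8),  |v_rel|² = 73;  v_rel·d = (3)·(-2) + (8)·(14) = 106
73·t² − 212·t + 119 = 0  ⇒  m = 106² − 73·119 = 2549
m = 2549 > 0,  v_rel·d = 106 > 0  ⇒  inside

inside=yes margin=2549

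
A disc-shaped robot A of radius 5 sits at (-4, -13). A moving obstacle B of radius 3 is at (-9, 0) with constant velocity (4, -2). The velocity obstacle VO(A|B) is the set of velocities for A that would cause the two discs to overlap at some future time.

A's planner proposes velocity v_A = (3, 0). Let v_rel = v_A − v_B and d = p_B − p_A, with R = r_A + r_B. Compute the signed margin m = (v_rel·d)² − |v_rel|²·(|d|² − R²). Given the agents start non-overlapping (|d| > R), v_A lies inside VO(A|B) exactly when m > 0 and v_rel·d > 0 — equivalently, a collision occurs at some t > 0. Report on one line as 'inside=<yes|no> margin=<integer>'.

d = (-5, 13),  |d|² = 194;  R = 5+3 = 8,  c = 194−8² = 130
v_rel = (-1, 2),  |v_rel|² = 5;  v_rel·d = (-1)·(-5) + (2)·(13) = 31
5·t² − 62·t + 130 = 0  ⇒  m = 31² − 5·130 = 311
m = 311 > 0,  v_rel·d = 31 > 0  ⇒  inside

inside=yes margin=311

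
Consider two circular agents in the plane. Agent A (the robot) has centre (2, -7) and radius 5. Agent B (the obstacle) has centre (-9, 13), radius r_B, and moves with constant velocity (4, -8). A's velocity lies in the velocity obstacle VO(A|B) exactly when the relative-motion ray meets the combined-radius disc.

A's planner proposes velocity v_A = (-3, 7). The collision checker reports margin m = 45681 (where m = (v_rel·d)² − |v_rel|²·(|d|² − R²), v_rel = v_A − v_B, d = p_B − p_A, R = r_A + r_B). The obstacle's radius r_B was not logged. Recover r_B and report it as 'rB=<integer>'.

m = 45681
d = (-11, 20);  v_rel = (-7, 15),  |v_rel|² = 274
v_rel×d = (-7)·(20) − (15)·(-11) = 25
since m = R²·274 − 25²:  R² = (625 + 45681) / 274 = 169
R = √169 = 13  ⇒  r_B = 13 − 5 = 8

rB=8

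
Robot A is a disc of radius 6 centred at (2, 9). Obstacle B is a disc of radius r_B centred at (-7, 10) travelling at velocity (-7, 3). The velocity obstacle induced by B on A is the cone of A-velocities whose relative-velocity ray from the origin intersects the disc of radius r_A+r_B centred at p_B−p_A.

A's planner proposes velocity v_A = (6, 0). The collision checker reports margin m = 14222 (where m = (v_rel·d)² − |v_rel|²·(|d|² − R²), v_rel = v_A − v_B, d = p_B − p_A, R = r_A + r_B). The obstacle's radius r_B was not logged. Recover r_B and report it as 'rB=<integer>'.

m = 14222
d = (-9, 1);  v_rel = (13, -3),  |v_rel|² = 178
v_rel×d = (13)·(1) − (-3)·(-9) = -14
since m = R²·178 − (-14)²:  R² = (196 + 14222) / 178 = 81
R = √81 = 9  ⇒  r_B = 9 − 6 = 3

rB=3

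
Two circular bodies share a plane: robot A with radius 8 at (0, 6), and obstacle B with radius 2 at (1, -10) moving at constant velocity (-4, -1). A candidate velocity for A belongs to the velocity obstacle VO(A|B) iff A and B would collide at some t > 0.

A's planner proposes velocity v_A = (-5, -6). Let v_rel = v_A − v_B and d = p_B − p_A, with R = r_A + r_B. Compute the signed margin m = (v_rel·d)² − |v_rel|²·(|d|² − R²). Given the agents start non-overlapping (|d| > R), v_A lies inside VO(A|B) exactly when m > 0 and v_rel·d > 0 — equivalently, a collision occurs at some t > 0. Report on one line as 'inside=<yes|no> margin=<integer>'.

d = (1, -16),  |d|² = 257;  R = 8+2 = 10,  c = 257−10² = 157
v_rel = (-1, -5),  |v_rel|² = 26;  v_rel·d = (-1)·(1) + (-5)·(-16) = 79
26·t² − 158·t + 157 = 0  ⇒  m = 79² − 26·157 = 2159
m = 2159 > 0,  v_rel·d = 79 > 0  ⇒  inside

inside=yes margin=2159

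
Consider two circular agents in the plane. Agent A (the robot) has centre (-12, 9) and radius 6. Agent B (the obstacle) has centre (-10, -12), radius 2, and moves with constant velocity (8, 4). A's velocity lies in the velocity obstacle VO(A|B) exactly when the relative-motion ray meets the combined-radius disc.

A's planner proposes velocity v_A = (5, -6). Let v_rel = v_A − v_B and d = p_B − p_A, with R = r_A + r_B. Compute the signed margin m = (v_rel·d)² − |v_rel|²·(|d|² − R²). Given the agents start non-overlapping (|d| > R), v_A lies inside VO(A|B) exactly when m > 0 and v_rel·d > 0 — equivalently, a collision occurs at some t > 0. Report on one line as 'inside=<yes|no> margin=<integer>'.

d = (2, -21),  |d|² = 445;  R = 6+2 = 8,  c = 445−8² = 381
v_rel = (-3, -10),  |v_rel|² = 109;  v_rel·d = (-3)·(2) + (-10)·(-21) = 204
109·t² − 408·t + 381 = 0  ⇒  m = 204² − 109·381 = 87
m = 87 > 0,  v_rel·d = 204 > 0  ⇒  inside

inside=yes margin=87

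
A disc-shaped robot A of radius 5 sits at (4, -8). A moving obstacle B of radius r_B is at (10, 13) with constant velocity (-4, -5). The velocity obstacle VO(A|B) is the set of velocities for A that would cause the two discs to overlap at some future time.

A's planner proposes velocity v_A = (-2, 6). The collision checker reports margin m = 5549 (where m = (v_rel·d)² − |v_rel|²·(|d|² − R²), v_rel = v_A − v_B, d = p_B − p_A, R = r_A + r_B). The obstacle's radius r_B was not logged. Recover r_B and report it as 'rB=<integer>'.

m = 5549
d = (6, 21);  v_rel = (2, 11),  |v_rel|² = 125
v_rel×d = (2)·(21) − (11)·(6) = -24
since m = R²·125 − (-24)²:  R² = (576 + 5549) / 125 = 49
R = √49 = 7  ⇒  r_B = 7 − 5 = 2

rB=2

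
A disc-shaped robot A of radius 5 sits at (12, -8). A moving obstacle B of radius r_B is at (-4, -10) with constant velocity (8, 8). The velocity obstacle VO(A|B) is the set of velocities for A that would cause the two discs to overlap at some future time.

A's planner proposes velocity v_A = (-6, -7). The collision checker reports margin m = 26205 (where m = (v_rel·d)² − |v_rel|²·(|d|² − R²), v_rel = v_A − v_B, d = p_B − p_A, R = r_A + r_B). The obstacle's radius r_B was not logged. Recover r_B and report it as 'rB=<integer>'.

m = 26205
d = (-16, -2);  v_rel = (-14, -15),  |v_rel|² = 421
v_rel×d = (-14)·(-2) − (-15)·(-16) = -212
since m = R²·421 − (-212)²:  R² = (44944 + 26205) / 421 = 169
R = √169 = 13  ⇒  r_B = 13 − 5 = 8

rB=8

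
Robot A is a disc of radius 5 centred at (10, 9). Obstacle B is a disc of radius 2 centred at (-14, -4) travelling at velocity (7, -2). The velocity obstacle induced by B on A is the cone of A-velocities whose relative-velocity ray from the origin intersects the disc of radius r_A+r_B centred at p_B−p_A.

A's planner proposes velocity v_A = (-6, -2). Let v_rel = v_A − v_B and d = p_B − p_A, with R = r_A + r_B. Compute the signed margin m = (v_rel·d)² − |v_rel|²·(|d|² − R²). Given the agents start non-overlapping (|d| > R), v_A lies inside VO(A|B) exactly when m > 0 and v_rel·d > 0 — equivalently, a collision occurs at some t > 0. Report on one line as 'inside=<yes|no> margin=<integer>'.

d = (-24, -13),  |d|² = 745;  R = 5+2 = 7,  c = 745−7² = 696
v_rel = (-13, 0),  |v_rel|² = 169;  v_rel·d = (-13)·(-24) + (0)·(-13) = 312
169·t² − 624·t + 696 = 0  ⇒  m = 312² − 169·696 = -20280
m = -20280 < 0,  v_rel·d = 312 > 0  ⇒  outside

inside=no margin=-20280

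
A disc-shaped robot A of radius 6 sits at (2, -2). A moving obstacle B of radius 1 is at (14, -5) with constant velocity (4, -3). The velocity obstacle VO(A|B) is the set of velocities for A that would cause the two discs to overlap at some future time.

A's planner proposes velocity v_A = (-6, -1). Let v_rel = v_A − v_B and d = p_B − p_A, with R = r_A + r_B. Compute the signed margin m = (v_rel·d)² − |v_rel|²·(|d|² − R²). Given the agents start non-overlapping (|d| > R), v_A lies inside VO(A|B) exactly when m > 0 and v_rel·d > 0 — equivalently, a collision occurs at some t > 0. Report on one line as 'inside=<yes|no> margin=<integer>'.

d = (12, -3),  |d|² = 153;  R = 6+1 = 7,  c = 153−7² = 104
v_rel = (-10, 2),  |v_rel|² = 104;  v_rel·d = (-10)·(12) + (2)·(-3) = -126
104·t² + 252·t + 104 = 0  ⇒  m = (-126)² − 104·104 = 5060
m = 5060 > 0,  v_rel·d = -126 < 0  ⇒  outside

inside=no margin=5060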